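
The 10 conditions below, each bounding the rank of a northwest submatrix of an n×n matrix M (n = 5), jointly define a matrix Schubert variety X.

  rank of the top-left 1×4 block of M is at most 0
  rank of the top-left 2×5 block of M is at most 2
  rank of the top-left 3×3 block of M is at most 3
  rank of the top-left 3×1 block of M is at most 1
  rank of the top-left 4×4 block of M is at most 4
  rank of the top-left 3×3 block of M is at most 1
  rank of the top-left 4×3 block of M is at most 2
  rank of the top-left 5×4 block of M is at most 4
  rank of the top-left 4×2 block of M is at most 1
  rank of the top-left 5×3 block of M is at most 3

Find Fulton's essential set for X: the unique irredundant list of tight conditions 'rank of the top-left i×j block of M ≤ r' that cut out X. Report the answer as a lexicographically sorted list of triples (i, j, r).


Propagating the 10 rank bounds to every northwest block:

  i=1: 0 | 0 | 0 | 0 | 1
  i=2: 1 | 1 | 1 | 1 | 2
  i=3: 1 | 1 | 1 | 2 | 3
  i=4: 1 | 1 | 2 | 3 | 4
  i=5: 1 | 2 | 3 | 4 | 5

so w = (5, 1, 4, 3, 2).

|D(w)|=7, |Ess(w)|=3:

[(1, 4, 0), (3, 3, 1), (4, 2, 1)]


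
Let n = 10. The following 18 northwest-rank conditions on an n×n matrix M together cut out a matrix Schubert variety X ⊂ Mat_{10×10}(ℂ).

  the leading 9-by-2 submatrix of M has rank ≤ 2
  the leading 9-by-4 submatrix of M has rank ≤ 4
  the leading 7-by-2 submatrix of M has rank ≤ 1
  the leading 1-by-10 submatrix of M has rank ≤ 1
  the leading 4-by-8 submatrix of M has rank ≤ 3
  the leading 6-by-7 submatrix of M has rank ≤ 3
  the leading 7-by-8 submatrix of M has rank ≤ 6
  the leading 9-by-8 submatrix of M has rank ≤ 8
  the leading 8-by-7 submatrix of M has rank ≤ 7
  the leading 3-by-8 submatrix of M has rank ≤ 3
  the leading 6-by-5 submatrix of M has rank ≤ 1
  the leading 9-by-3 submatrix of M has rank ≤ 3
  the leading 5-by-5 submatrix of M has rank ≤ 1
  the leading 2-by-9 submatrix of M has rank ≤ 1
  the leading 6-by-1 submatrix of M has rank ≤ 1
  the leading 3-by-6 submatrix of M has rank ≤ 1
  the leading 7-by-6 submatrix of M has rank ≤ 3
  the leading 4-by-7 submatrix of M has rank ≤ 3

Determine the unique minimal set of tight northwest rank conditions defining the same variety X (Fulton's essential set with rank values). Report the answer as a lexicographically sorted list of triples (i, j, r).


Reconstructing r_w from the 18 given conditions:

  row 1: 1  1  1  1  1  1  1  1  1  1
  row 2: 1  1  1  1  1  1  1  1  1  2
  row 3: 1  1  1  1  1  1  2  2  2  3
  row 4: 1  1  1  1  1  2  3  3  3  4
  row 5: 1  1  1  1  1  2  3  4  4  5
  row 6: 1  1  1  1  1  2  3  4  5  6
  row 7: 1  1  2  2  2  3  4  5  6  7
  row 8: 1  2  3  3  3  4  5  6  7  8
  row 9: 1  2  3  4  4  5  6  7  8  9
  row 10: 1  2  3  4  5  6  7  8  9  10

second differences of R give the permutation w = (1, 10, 7, 6, 8, 9, 3, 2, 4, 5).

4 SE-corners of the 26-cell Rothe diagram give Ess(w):

[(2, 9, 1), (3, 6, 1), (6, 5, 1), (7, 2, 1)]


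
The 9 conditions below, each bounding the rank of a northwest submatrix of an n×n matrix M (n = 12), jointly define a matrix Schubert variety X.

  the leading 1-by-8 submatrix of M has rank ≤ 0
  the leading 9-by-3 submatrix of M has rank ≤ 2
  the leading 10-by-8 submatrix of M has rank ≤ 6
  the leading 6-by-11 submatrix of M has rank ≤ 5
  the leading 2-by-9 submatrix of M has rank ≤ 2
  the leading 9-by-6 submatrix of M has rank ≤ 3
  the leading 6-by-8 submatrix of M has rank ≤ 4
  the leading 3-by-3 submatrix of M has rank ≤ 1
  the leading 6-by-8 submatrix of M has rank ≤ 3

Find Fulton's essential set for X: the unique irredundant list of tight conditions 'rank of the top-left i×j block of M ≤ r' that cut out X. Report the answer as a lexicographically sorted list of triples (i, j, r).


Recovering R(i,j) via the rank-extension bound from the 9 conditions:

  0 | 0 | 0 | 0 | 0 | 0 | 0 | 0 | 1 | 1 | 1 | 1
  1 | 1 | 1 | 1 | 1 | 1 | 1 | 1 | 2 | 2 | 2 | 2
  1 | 1 | 1 | 2 | 2 | 2 | 2 | 2 | 3 | 3 | 3 | 3
  1 | 2 | 2 | 3 | 3 | 3 | 3 | 3 | 4 | 4 | 4 | 4
  1 | 2 | 2 | 3 | 3 | 3 | 3 | 3 | 4 | 5 | 5 | 5
  1 | 2 | 2 | 3 | 3 | 3 | 3 | 3 | 4 | 5 | 5 | 6
  1 | 2 | 2 | 3 | 3 | 3 | 4 | 4 | 5 | 6 | 6 | 7
  1 | 2 | 2 | 3 | 3 | 3 | 4 | 5 | 6 | 7 | 7 | 8
  1 | 2 | 2 | 3 | 3 | 3 | 4 | 5 | 6 | 7 | 8 | 9
  1 | 2 | 3 | 4 | 4 | 4 | 5 | 6 | 7 | 8 | 9 | 10
  1 | 2 | 3 | 4 | 5 | 5 | 6 | 7 | 8 | 9 | 10 | 11
  1 | 2 | 3 | 4 | 5 | 6 | 7 | 8 | 9 | 10 | 11 | 12

hence w(1..12) = (9, 1, 4, 2, 10, 12, 7, 8, 11, 3, 5, 6).

Fulton essential set (6 of the 30 Rothe cells):

[(1, 8, 0), (3, 3, 1), (6, 8, 3), (6, 11, 5), (9, 3, 2), (9, 6, 3)]


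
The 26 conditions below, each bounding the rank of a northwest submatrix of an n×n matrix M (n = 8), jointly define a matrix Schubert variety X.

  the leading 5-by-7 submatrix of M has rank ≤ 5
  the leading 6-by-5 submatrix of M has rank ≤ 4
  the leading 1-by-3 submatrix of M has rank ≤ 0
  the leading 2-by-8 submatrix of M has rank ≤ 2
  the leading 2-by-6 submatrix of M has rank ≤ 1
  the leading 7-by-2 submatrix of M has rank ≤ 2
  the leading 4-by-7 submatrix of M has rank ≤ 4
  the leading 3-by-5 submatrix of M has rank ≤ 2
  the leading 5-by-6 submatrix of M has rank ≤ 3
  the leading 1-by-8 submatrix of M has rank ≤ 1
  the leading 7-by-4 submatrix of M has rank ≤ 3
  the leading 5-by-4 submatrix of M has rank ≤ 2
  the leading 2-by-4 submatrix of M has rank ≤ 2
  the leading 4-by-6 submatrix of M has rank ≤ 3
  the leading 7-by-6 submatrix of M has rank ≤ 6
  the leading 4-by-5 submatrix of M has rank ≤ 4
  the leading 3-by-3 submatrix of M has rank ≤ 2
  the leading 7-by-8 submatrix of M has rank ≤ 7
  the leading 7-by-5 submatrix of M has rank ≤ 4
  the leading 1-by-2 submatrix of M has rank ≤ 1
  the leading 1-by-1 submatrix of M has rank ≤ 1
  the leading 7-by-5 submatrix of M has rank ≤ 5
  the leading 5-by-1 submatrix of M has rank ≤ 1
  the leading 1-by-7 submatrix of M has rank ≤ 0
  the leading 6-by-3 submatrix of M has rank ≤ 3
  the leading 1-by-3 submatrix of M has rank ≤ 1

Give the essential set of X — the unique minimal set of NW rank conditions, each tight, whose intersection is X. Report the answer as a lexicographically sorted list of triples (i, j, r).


Recovering R(i,j) via the rank-extension bound from the 26 conditions:

  R[1]: 0 0 0 0 0 0 0 1
  R[2]: 1 1 1 1 1 1 1 2
  R[3]: 1 2 2 2 2 2 2 3
  R[4]: 1 2 2 2 3 3 3 4
  R[5]: 1 2 2 2 3 3 4 5
  R[6]: 1 2 3 3 4 4 5 6
  R[7]: 1 2 3 3 4 5 6 7
  R[8]: 1 2 3 4 5 6 7 8

second differences of R give the permutation w = (8, 1, 2, 5, 7, 3, 6, 4).

|D(w)|=13, |Ess(w)|=4:

[(1, 7, 0), (5, 4, 2), (5, 6, 3), (7, 4, 3)]


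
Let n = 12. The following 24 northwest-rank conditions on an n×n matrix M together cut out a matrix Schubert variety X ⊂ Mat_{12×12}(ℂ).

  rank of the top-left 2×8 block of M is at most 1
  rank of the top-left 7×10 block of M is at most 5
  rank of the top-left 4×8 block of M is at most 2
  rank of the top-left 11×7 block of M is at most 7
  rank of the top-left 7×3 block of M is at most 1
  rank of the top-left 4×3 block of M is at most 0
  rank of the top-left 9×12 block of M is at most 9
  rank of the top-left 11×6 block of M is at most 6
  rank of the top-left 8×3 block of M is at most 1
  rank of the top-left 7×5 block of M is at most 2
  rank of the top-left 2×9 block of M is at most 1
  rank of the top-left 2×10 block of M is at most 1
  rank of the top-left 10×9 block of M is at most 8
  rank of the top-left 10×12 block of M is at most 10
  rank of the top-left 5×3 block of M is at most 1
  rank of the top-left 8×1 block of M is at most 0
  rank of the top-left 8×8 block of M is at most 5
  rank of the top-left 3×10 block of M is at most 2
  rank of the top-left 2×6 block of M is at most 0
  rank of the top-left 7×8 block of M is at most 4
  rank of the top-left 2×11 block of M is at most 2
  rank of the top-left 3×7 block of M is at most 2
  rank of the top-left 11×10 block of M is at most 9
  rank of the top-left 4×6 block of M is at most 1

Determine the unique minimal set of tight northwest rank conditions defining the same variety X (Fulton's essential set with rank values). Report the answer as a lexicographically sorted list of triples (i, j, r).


The tightest implied rank at each (i,j), from the 24 conditions:

  i=1: 0 0 0 0 0 0 1 1 1 1 1 1
  i=2: 0 0 0 0 0 0 1 1 1 1 2 2
  i=3: 0 0 0 1 1 1 2 2 2 2 3 3
  i=4: 0 0 0 1 1 1 2 2 3 3 4 4
  i=5: 0 1 1 2 2 2 3 3 4 4 5 5
  i=6: 0 1 1 2 2 3 4 4 5 5 6 6
  i=7: 0 1 1 2 2 3 4 4 5 5 6 7
  i=8: 0 1 1 2 3 4 5 5 6 6 7 8
  i=9: 1 2 2 3 4 5 6 6 7 7 8 9
  i=10: 1 2 3 4 5 6 7 7 8 8 9 10
  i=11: 1 2 3 4 5 6 7 8 9 9 10 11
  i=12: 1 2 3 4 5 6 7 8 9 10 11 12

reading off 1-entries of Δ²R: w = (7, 11, 4, 9, 2, 6, 12, 5, 1, 3, 8, 10).

10 SE-corners of the 35-cell Rothe diagram give Ess(w):

[(2, 6, 0), (2, 10, 1), (4, 3, 0), (4, 6, 1), (4, 8, 2), (7, 5, 2), (7, 8, 4), (7, 10, 5), (8, 1, 0), (8, 3, 1)]


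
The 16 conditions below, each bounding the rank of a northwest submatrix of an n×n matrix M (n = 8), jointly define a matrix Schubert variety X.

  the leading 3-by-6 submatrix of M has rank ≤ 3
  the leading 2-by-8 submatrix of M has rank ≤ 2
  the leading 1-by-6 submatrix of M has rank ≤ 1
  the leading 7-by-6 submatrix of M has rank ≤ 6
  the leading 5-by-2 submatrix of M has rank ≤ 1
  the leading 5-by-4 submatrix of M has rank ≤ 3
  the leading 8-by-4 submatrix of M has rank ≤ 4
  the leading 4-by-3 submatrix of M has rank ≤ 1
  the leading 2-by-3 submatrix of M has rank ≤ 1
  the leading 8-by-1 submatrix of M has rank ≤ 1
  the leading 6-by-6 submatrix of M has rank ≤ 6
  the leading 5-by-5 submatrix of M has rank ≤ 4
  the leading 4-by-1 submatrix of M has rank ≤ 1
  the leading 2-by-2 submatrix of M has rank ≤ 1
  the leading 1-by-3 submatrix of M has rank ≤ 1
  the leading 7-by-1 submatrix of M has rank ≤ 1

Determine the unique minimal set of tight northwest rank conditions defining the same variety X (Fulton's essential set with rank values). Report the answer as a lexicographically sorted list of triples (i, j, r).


Computing R[i][j] = min implied NW-rank bound (n=8, 16 conditions):

  R[1]: 1 1 1 1 1 1 1 1
  R[2]: 1 1 1 2 2 2 2 2
  R[3]: 1 1 1 2 3 3 3 3
  R[4]: 1 1 1 2 3 4 4 4
  R[5]: 1 1 2 3 4 5 5 5
  R[6]: 1 2 3 4 5 6 6 6
  R[7]: 1 2 3 4 5 6 7 7
  R[8]: 1 2 3 4 5 6 7 8

giving w = (1, 4, 5, 6, 3, 2, 7, 8) via Δ²R.

ℓ(w)=7; the 2 essential cells (i,j,r):

[(4, 3, 1), (5, 2, 1)]


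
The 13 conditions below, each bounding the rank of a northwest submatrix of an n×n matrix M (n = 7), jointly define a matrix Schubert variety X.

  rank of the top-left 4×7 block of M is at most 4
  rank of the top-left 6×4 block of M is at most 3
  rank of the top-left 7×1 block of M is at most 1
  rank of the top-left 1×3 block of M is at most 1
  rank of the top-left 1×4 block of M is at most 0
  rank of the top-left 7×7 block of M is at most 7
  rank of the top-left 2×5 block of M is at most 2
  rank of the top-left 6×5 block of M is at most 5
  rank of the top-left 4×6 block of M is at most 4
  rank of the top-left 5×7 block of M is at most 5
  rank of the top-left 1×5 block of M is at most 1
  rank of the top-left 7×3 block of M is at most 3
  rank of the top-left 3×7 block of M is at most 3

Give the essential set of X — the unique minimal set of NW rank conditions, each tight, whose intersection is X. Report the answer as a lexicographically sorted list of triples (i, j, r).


Computing R[i][j] = min implied NW-rank bound (n=7, 13 conditions):

  R[1]: 0  0  0  0  1  1  1
  R[2]: 1  1  1  1  2  2  2
  R[3]: 1  2  2  2  3  3  3
  R[4]: 1  2  3  3  4  4  4
  R[5]: 1  2  3  3  4  5  5
  R[6]: 1  2  3  3  4  5  6
  R[7]: 1  2  3  4  5  6  7

the unique w with this rank table is (5, 1, 2, 3, 6, 7, 4).

Rothe diagram D(w) (6 cells), 2 SE-corners (essential conditions):

[(1, 4, 0), (6, 4, 3)]


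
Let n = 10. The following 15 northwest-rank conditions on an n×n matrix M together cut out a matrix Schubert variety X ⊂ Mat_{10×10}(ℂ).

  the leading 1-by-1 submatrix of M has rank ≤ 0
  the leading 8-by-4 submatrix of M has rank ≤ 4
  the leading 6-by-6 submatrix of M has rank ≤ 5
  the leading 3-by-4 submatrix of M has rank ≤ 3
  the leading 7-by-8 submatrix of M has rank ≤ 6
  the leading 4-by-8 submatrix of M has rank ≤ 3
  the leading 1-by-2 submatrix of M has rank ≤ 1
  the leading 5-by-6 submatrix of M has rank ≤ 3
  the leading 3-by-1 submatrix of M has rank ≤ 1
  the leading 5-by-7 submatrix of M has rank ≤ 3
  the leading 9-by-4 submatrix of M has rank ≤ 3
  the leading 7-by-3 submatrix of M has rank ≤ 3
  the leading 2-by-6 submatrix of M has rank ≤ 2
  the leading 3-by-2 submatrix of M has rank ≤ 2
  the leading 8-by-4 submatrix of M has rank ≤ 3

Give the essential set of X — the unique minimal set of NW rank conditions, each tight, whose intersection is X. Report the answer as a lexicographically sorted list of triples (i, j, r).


Rank table r_w(10×10) implied by the 15 constraints:

  i=1: 0 1 1 1 1 1 1 1 1 1
  i=2: 1 2 2 2 2 2 2 2 2 2
  i=3: 1 2 3 3 3 3 3 3 3 3
  i=4: 1 2 3 3 3 3 3 3 4 4
  i=5: 1 2 3 3 3 3 3 4 5 5
  i=6: 1 2 3 3 4 4 4 5 6 6
  i=7: 1 2 3 3 4 5 5 6 7 7
  i=8: 1 2 3 3 4 5 6 7 8 8
  i=9: 1 2 3 3 4 5 6 7 8 9
  i=10: 1 2 3 4 5 6 7 8 9 10

the unique w with this rank table is (2, 1, 3, 9, 8, 5, 6, 7, 10, 4).

|D(w)|=14, |Ess(w)|=4:

[(1, 1, 0), (4, 8, 3), (5, 7, 3), (9, 4, 3)]


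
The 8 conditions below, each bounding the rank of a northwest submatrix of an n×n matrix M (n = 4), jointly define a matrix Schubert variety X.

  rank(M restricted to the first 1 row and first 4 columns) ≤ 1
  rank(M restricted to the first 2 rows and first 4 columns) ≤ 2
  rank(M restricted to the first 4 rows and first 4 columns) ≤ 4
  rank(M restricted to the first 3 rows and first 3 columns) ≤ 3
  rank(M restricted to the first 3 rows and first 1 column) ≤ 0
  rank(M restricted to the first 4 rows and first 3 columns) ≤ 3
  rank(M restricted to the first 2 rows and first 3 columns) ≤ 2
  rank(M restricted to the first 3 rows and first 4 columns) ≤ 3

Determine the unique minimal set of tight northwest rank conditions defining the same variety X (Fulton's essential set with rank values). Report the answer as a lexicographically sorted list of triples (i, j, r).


Propagating the 8 rank bounds to every northwest block:

  R[1]: 0 1 1 1
  R[2]: 0 1 2 2
  R[3]: 0 1 2 3
  R[4]: 1 2 3 4

reading off 1-entries of Δ²R: w = (2, 3, 4, 1).

Fulton essential set (1 of the 3 Rothe cells):

[(3, 1, 0)]


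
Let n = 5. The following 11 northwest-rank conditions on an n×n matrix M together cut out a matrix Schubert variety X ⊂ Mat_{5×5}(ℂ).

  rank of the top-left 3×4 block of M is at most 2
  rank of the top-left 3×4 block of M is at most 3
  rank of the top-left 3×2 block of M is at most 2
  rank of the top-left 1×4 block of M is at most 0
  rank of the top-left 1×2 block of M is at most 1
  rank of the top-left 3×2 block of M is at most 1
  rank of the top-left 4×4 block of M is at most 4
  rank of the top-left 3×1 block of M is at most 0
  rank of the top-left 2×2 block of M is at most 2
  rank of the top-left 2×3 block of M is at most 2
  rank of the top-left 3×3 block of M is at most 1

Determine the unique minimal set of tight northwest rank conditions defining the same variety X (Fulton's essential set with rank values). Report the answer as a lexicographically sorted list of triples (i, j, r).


Rank table r_w(5×5) implied by the 11 constraints:

  0, 0, 0, 0, 1
  0, 1, 1, 1, 2
  0, 1, 1, 2, 3
  1, 2, 2, 3, 4
  1, 2, 3, 4, 5

giving w = (5, 2, 4, 1, 3) via Δ²R.

3 SE-corners of the 7-cell Rothe diagram give Ess(w):

[(1, 4, 0), (3, 1, 0), (3, 3, 1)]


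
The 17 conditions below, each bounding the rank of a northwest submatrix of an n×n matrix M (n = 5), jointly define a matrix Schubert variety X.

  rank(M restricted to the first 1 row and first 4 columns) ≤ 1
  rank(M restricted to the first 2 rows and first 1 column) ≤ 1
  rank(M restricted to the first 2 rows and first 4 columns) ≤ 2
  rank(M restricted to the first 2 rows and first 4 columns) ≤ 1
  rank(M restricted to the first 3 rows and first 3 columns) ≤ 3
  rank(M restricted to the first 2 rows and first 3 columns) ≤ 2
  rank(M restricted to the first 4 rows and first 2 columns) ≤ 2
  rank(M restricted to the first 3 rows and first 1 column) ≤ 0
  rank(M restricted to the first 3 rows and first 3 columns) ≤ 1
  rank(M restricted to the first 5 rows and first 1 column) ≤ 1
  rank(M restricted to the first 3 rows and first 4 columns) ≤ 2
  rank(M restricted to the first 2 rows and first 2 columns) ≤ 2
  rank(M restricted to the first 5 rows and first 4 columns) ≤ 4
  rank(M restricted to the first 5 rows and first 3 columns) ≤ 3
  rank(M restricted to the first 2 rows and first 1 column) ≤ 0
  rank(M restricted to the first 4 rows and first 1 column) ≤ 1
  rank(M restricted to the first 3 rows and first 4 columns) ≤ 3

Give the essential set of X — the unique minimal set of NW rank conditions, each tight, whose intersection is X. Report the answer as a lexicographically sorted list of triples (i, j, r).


Rank table r_w(5×5) implied by the 17 constraints:

  0, 1, 1, 1, 1
  0, 1, 1, 1, 2
  0, 1, 1, 2, 3
  1, 2, 2, 3, 4
  1, 2, 3, 4, 5

hence w(1..5) = (2, 5, 4, 1, 3).

Rothe diagram D(w) (6 cells), 3 SE-corners (essential conditions):

[(2, 4, 1), (3, 1, 0), (3, 3, 1)]


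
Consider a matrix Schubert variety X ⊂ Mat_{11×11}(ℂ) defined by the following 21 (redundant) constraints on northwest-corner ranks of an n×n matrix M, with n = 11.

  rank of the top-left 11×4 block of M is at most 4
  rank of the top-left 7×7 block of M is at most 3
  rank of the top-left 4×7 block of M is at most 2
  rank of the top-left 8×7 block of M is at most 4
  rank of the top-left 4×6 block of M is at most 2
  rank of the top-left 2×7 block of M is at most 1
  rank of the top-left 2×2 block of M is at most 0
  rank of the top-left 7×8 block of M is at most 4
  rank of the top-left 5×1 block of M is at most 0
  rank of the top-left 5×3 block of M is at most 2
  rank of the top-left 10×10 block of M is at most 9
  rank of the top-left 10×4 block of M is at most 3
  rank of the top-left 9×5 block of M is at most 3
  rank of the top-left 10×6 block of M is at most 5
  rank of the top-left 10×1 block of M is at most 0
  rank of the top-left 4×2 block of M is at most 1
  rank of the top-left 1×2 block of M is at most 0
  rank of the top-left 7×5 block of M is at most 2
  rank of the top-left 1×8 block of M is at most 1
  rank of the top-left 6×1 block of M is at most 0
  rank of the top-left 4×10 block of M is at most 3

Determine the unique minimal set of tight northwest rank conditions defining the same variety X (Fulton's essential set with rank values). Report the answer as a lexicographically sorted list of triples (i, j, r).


Recovering R(i,j) via the rank-extension bound from the 21 conditions:

  i=1: 0, 0, 1, 1, 1, 1, 1, 1, 1, 1, 1
  i=2: 0, 0, 1, 1, 1, 1, 1, 2, 2, 2, 2
  i=3: 0, 1, 2, 2, 2, 2, 2, 3, 3, 3, 3
  i=4: 0, 1, 2, 2, 2, 2, 2, 3, 3, 3, 4
  i=5: 0, 1, 2, 2, 2, 3, 3, 4, 4, 4, 5
  i=6: 0, 1, 2, 2, 2, 3, 3, 4, 5, 5, 6
  i=7: 0, 1, 2, 2, 2, 3, 3, 4, 5, 6, 7
  i=8: 0, 1, 2, 3, 3, 4, 4, 5, 6, 7, 8
  i=9: 0, 1, 2, 3, 3, 4, 5, 6, 7, 8, 9
  i=10: 0, 1, 2, 3, 4, 5, 6, 7, 8, 9, 10
  i=11: 1, 2, 3, 4, 5, 6, 7, 8, 9, 10, 11

the unique w with this rank table is (3, 8, 2, 11, 6, 9, 10, 4, 7, 5, 1).

Fulton essential set (8 of the 31 Rothe cells):

[(2, 2, 0), (2, 7, 1), (4, 7, 2), (4, 10, 3), (7, 5, 2), (7, 7, 3), (9, 5, 3), (10, 1, 0)]


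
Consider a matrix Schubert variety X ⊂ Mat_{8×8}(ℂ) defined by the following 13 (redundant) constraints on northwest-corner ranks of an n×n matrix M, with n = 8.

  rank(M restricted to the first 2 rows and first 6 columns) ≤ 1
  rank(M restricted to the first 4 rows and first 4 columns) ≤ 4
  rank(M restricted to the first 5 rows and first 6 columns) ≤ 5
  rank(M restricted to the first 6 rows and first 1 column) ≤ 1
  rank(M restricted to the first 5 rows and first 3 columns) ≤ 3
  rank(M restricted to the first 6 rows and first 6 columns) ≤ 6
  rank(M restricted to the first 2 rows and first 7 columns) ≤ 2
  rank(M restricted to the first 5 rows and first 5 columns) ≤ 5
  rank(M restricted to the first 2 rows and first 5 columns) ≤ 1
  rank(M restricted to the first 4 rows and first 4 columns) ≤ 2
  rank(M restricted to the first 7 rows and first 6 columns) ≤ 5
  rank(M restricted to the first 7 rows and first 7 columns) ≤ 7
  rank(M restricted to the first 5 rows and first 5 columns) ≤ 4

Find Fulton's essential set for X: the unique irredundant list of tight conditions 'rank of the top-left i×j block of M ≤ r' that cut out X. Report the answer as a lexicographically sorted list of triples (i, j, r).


Recovering R(i,j) via the rank-extension bound from the 13 conditions:

  R[1]: 1 | 1 | 1 | 1 | 1 | 1 | 1 | 1
  R[2]: 1 | 1 | 1 | 1 | 1 | 1 | 2 | 2
  R[3]: 1 | 2 | 2 | 2 | 2 | 2 | 3 | 3
  R[4]: 1 | 2 | 2 | 2 | 3 | 3 | 4 | 4
  R[5]: 1 | 2 | 3 | 3 | 4 | 4 | 5 | 5
  R[6]: 1 | 2 | 3 | 4 | 5 | 5 | 6 | 6
  R[7]: 1 | 2 | 3 | 4 | 5 | 5 | 6 | 7
  R[8]: 1 | 2 | 3 | 4 | 5 | 6 | 7 | 8

hence w(1..8) = (1, 7, 2, 5, 3, 4, 8, 6).

D(w) has 8 cells with 3 SE-corners; essential set:

[(2, 6, 1), (4, 4, 2), (7, 6, 5)]


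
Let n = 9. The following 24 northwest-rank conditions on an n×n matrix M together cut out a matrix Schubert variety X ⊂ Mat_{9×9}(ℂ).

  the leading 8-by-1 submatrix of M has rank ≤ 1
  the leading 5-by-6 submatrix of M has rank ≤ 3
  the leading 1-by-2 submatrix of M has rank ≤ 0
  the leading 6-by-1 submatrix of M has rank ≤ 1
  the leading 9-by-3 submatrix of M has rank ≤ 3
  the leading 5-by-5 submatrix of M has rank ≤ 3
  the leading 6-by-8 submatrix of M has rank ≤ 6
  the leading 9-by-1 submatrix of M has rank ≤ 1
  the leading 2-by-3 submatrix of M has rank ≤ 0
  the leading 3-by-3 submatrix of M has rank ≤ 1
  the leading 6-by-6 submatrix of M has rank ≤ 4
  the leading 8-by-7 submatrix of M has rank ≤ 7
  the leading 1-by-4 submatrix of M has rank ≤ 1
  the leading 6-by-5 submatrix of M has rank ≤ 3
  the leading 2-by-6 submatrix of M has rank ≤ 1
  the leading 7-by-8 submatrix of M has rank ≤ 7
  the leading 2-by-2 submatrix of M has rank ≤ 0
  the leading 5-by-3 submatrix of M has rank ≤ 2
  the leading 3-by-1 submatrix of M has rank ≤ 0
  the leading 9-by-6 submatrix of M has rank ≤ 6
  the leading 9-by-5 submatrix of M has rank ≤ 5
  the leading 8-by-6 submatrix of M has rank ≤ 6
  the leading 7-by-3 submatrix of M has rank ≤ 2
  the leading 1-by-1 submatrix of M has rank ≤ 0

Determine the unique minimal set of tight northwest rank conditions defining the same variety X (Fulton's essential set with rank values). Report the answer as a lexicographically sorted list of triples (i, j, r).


Reconstructing r_w from the 24 given conditions:

  R[1]: 0 0 0 1 1 1 1 1 1
  R[2]: 0 0 0 1 1 1 2 2 2
  R[3]: 0 1 1 2 2 2 3 3 3
  R[4]: 1 2 2 3 3 3 4 4 4
  R[5]: 1 2 2 3 3 3 4 5 5
  R[6]: 1 2 2 3 3 4 5 6 6
  R[7]: 1 2 2 3 4 5 6 7 7
  R[8]: 1 2 3 4 5 6 7 8 8
  R[9]: 1 2 3 4 5 6 7 8 9

giving w = (4, 7, 2, 1, 8, 6, 5, 3, 9) via Δ²R.

Rothe diagram D(w) (15 cells), 6 SE-corners (essential conditions):

[(2, 3, 0), (2, 6, 1), (3, 1, 0), (5, 6, 3), (6, 5, 3), (7, 3, 2)]


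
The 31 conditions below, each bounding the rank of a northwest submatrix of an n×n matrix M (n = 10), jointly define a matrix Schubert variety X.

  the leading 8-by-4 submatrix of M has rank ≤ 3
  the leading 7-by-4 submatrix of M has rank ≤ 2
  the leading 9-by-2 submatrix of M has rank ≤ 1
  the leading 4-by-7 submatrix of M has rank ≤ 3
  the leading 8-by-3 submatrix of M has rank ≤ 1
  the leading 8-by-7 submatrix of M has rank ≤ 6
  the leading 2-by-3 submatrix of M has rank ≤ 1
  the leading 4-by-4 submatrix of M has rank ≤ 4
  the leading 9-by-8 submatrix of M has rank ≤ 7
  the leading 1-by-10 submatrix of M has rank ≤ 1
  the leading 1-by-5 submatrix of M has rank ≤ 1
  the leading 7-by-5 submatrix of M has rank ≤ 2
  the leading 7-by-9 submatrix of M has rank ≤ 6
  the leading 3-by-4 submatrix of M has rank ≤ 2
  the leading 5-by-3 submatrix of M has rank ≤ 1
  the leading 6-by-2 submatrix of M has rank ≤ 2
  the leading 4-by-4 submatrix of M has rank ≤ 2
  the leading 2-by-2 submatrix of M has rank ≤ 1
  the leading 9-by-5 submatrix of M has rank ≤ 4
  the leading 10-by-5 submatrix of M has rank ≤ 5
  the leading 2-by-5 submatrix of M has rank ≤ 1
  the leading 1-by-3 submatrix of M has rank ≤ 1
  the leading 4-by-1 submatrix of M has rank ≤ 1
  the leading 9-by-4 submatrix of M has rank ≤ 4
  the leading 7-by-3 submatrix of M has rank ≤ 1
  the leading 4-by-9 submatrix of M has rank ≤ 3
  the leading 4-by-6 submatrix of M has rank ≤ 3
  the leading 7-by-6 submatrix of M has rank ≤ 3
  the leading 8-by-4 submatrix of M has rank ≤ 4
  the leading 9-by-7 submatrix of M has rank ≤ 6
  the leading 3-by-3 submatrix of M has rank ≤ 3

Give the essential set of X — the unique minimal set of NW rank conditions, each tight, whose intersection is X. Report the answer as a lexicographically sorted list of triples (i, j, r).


Recovering R(i,j) via the rank-extension bound from the 31 conditions:

  1 | 1 | 1 | 1 | 1 | 1 | 1 | 1 | 1 | 1
  1 | 1 | 1 | 1 | 1 | 2 | 2 | 2 | 2 | 2
  1 | 1 | 1 | 2 | 2 | 3 | 3 | 3 | 3 | 3
  1 | 1 | 1 | 2 | 2 | 3 | 3 | 3 | 3 | 4
  1 | 1 | 1 | 2 | 2 | 3 | 4 | 4 | 4 | 5
  1 | 1 | 1 | 2 | 2 | 3 | 4 | 5 | 5 | 6
  1 | 1 | 1 | 2 | 2 | 3 | 4 | 5 | 6 | 7
  1 | 1 | 1 | 2 | 3 | 4 | 5 | 6 | 7 | 8
  1 | 1 | 2 | 3 | 4 | 5 | 6 | 7 | 8 | 9
  1 | 2 | 3 | 4 | 5 | 6 | 7 | 8 | 9 | 10

hence w(1..10) = (1, 6, 4, 10, 7, 8, 9, 5, 3, 2).

D(w) has 24 cells with 5 SE-corners; essential set:

[(2, 5, 1), (4, 9, 3), (7, 5, 2), (8, 3, 1), (9, 2, 1)]


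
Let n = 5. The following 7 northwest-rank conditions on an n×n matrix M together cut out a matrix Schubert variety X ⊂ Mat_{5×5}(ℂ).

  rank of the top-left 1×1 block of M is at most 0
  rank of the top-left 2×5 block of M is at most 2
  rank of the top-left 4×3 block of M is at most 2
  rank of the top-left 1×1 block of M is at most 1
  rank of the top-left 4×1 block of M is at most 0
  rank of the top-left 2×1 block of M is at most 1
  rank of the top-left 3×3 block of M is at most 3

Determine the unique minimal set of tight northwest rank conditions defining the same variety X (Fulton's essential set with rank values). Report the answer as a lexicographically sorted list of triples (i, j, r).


Computing R[i][j] = min implied NW-rank bound (n=5, 7 conditions):

  0 1 1 1 1
  0 1 2 2 2
  0 1 2 3 3
  0 1 2 3 4
  1 2 3 4 5

the unique w with this rank table is (2, 3, 4, 5, 1).

Fulton essential set (1 of the 4 Rothe cells):

[(4, 1, 0)]


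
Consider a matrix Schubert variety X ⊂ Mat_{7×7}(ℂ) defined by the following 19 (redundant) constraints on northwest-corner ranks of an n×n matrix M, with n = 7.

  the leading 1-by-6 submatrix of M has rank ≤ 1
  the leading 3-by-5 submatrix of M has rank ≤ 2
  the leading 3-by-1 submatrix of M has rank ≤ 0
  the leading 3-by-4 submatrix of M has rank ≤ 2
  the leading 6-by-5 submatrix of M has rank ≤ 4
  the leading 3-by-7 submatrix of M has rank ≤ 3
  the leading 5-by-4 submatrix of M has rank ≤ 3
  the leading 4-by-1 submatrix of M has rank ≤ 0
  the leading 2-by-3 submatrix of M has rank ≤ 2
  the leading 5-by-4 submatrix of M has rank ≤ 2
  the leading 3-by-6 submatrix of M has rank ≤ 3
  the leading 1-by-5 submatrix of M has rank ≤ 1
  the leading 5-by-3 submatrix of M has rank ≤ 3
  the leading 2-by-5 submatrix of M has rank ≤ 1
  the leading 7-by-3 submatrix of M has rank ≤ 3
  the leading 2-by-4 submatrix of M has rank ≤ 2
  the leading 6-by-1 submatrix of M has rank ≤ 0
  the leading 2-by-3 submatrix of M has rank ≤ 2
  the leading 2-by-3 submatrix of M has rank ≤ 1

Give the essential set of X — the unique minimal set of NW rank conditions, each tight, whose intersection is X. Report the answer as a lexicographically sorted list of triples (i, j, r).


Recovering R(i,j) via the rank-extension bound from the 19 conditions:

  i=1: 0, 1, 1, 1, 1, 1, 1
  i=2: 0, 1, 1, 1, 1, 2, 2
  i=3: 0, 1, 2, 2, 2, 3, 3
  i=4: 0, 1, 2, 2, 3, 4, 4
  i=5: 0, 1, 2, 2, 3, 4, 5
  i=6: 0, 1, 2, 3, 4, 5, 6
  i=7: 1, 2, 3, 4, 5, 6, 7

second differences of R give the permutation w = (2, 6, 3, 5, 7, 4, 1).

Fulton essential set (3 of the 11 Rothe cells):

[(2, 5, 1), (5, 4, 2), (6, 1, 0)]


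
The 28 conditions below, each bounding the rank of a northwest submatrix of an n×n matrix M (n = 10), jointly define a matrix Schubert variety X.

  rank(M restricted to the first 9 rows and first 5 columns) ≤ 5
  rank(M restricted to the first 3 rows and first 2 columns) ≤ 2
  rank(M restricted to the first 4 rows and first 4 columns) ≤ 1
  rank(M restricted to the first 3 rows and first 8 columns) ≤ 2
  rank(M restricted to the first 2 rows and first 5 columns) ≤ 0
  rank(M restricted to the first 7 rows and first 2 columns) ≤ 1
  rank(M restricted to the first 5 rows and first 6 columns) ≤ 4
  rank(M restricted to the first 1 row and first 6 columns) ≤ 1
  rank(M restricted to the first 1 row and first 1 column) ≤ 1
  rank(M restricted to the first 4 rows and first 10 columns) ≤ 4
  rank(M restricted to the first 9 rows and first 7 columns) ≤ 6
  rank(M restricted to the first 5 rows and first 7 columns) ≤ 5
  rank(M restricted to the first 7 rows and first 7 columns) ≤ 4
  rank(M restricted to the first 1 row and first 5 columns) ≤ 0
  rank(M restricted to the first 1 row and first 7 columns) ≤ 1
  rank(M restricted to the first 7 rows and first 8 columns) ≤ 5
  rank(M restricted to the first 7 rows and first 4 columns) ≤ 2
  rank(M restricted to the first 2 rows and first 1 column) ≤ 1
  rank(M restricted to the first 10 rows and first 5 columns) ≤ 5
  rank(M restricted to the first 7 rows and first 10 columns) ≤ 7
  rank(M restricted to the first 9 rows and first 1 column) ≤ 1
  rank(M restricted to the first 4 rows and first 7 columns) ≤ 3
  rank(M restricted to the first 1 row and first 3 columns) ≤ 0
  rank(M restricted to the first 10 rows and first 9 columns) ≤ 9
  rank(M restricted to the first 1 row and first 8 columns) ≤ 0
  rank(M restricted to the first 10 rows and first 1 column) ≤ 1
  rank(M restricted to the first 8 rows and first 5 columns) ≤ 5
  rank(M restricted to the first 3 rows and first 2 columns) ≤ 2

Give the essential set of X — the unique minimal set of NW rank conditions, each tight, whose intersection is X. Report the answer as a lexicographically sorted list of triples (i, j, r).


The tightest implied rank at each (i,j), from the 28 conditions:

  R[1]: 0 0 0 0 0 0 0 0 1 1
  R[2]: 0 0 0 0 0 1 1 1 2 2
  R[3]: 1 1 1 1 1 2 2 2 3 3
  R[4]: 1 1 1 1 2 3 3 3 4 4
  R[5]: 1 1 2 2 3 4 4 4 5 5
  R[6]: 1 1 2 2 3 4 4 5 6 6
  R[7]: 1 1 2 2 3 4 4 5 6 7
  R[8]: 1 2 3 3 4 5 5 6 7 8
  R[9]: 1 2 3 4 5 6 6 7 8 9
  R[10]: 1 2 3 4 5 6 7 8 9 10

second differences of R give the permutation w = (9, 6, 1, 5, 3, 8, 10, 2, 4, 7).

|D(w)|=23, |Ess(w)|=6:

[(1, 8, 0), (2, 5, 0), (4, 4, 1), (7, 2, 1), (7, 4, 2), (7, 7, 4)]


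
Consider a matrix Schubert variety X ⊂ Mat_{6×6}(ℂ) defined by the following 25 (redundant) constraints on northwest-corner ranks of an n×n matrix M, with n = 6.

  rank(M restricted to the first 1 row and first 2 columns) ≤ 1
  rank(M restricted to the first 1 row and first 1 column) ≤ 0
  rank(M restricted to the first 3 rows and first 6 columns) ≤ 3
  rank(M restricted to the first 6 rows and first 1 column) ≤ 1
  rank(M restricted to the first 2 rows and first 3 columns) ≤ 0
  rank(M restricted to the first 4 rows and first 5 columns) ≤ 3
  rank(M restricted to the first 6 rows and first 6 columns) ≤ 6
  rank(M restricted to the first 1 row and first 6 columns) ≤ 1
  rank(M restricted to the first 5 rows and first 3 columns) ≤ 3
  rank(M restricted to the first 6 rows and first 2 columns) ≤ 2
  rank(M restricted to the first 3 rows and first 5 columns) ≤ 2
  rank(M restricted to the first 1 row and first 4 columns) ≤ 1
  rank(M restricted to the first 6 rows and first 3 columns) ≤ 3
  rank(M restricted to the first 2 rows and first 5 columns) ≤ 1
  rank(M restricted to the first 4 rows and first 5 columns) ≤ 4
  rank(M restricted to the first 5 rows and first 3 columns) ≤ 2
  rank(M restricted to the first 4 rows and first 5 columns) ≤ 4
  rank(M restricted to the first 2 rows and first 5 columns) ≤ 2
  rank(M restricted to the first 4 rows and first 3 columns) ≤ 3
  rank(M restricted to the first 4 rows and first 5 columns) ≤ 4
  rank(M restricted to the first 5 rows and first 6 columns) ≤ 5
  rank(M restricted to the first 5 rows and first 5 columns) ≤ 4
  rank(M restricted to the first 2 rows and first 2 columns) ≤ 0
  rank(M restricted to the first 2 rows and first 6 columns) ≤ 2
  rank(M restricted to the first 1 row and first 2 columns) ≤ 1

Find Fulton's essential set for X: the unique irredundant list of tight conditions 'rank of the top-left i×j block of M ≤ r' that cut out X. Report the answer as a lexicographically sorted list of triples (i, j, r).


The tightest implied rank at each (i,j), from the 25 conditions:

  row 1: 0 0 0 1 1 1
  row 2: 0 0 0 1 1 2
  row 3: 1 1 1 2 2 3
  row 4: 1 2 2 3 3 4
  row 5: 1 2 2 3 4 5
  row 6: 1 2 3 4 5 6

hence w(1..6) = (4, 6, 1, 2, 5, 3).

Rothe diagram D(w) (8 cells), 3 SE-corners (essential conditions):

[(2, 3, 0), (2, 5, 1), (5, 3, 2)]


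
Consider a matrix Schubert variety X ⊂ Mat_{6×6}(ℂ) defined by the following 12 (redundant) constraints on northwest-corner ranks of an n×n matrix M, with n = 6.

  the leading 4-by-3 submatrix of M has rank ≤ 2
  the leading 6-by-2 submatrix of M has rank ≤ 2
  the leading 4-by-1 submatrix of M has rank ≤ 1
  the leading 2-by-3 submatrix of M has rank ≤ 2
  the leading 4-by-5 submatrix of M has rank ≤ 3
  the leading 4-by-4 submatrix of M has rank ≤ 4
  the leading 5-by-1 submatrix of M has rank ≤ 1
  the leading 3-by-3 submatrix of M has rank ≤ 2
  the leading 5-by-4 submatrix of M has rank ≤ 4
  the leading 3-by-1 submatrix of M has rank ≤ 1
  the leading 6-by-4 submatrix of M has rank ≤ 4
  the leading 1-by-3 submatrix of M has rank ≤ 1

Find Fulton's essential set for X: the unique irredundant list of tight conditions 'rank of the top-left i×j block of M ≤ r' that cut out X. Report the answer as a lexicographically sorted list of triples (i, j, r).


Rank table r_w(6×6) implied by the 12 constraints:

  1 | 1 | 1 | 1 | 1 | 1
  1 | 2 | 2 | 2 | 2 | 2
  1 | 2 | 2 | 3 | 3 | 3
  1 | 2 | 2 | 3 | 3 | 4
  1 | 2 | 3 | 4 | 4 | 5
  1 | 2 | 3 | 4 | 5 | 6

the unique w with this rank table is (1, 2, 4, 6, 3, 5).

|D(w)|=3, |Ess(w)|=2:

[(4, 3, 2), (4, 5, 3)]


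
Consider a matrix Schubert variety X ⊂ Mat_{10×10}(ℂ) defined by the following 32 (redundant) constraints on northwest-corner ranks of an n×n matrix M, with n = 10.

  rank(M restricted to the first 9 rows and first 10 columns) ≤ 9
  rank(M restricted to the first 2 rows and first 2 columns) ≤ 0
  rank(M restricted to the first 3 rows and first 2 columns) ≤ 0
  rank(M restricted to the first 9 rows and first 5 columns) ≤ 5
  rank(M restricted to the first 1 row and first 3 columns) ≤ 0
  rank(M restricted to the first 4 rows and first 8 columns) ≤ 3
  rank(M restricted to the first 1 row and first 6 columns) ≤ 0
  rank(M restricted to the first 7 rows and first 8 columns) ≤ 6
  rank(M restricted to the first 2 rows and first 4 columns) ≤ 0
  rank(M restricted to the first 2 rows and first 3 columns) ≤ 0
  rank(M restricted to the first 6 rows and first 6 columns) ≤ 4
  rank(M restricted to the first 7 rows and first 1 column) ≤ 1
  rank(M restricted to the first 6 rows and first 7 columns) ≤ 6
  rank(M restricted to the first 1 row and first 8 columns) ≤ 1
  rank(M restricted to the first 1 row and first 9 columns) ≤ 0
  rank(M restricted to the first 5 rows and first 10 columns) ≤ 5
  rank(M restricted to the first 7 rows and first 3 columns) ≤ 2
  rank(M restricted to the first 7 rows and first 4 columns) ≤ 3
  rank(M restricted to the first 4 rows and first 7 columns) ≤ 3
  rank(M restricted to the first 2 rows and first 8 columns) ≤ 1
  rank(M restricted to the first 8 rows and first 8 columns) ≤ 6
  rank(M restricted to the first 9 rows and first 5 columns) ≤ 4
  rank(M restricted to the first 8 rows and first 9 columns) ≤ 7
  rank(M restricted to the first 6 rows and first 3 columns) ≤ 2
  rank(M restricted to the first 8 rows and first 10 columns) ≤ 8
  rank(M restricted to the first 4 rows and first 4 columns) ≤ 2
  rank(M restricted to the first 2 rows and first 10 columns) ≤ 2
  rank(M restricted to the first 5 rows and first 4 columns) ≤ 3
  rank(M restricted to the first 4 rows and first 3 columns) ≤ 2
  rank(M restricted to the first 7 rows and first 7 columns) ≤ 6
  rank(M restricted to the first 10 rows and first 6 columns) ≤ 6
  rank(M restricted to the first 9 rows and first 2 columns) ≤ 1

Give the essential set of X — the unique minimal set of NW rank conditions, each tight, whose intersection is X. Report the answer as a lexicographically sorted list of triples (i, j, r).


The tightest implied rank at each (i,j), from the 32 conditions:

  R[1]: 0, 0, 0, 0, 0, 0, 0, 0, 0, 1
  R[2]: 0, 0, 0, 0, 1, 1, 1, 1, 1, 2
  R[3]: 0, 0, 1, 1, 2, 2, 2, 2, 2, 3
  R[4]: 1, 1, 2, 2, 3, 3, 3, 3, 3, 4
  R[5]: 1, 1, 2, 3, 4, 4, 4, 4, 4, 5
  R[6]: 1, 1, 2, 3, 4, 4, 5, 5, 5, 6
  R[7]: 1, 1, 2, 3, 4, 5, 6, 6, 6, 7
  R[8]: 1, 1, 2, 3, 4, 5, 6, 6, 7, 8
  R[9]: 1, 1, 2, 3, 4, 5, 6, 7, 8, 9
  R[10]: 1, 2, 3, 4, 5, 6, 7, 8, 9, 10

hence w(1..10) = (10, 5, 3, 1, 4, 7, 6, 9, 8, 2).

6 SE-corners of the 22-cell Rothe diagram give Ess(w):

[(1, 9, 0), (2, 4, 0), (3, 2, 0), (6, 6, 4), (8, 8, 6), (9, 2, 1)]


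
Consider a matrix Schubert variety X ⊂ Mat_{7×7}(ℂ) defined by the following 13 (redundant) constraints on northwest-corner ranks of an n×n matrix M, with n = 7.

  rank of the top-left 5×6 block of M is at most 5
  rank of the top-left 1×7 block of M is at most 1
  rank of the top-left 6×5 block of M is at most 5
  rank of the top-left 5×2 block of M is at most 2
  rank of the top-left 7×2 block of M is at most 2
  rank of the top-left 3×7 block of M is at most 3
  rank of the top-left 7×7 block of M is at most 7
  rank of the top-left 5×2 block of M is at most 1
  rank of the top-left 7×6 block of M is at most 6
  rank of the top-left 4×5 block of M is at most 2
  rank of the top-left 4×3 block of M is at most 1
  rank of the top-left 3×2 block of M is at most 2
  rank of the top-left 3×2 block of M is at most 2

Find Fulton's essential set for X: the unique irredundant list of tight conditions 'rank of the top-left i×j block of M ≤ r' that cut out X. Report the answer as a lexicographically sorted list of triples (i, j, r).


Rank table r_w(7×7) implied by the 13 constraints:

  1, 1, 1, 1, 1, 1, 1
  1, 1, 1, 2, 2, 2, 2
  1, 1, 1, 2, 2, 3, 3
  1, 1, 1, 2, 2, 3, 4
  1, 1, 2, 3, 3, 4, 5
  1, 2, 3, 4, 4, 5, 6
  1, 2, 3, 4, 5, 6, 7

the unique w with this rank table is (1, 4, 6, 7, 3, 2, 5).

Fulton essential set (3 of the 9 Rothe cells):

[(4, 3, 1), (4, 5, 2), (5, 2, 1)]


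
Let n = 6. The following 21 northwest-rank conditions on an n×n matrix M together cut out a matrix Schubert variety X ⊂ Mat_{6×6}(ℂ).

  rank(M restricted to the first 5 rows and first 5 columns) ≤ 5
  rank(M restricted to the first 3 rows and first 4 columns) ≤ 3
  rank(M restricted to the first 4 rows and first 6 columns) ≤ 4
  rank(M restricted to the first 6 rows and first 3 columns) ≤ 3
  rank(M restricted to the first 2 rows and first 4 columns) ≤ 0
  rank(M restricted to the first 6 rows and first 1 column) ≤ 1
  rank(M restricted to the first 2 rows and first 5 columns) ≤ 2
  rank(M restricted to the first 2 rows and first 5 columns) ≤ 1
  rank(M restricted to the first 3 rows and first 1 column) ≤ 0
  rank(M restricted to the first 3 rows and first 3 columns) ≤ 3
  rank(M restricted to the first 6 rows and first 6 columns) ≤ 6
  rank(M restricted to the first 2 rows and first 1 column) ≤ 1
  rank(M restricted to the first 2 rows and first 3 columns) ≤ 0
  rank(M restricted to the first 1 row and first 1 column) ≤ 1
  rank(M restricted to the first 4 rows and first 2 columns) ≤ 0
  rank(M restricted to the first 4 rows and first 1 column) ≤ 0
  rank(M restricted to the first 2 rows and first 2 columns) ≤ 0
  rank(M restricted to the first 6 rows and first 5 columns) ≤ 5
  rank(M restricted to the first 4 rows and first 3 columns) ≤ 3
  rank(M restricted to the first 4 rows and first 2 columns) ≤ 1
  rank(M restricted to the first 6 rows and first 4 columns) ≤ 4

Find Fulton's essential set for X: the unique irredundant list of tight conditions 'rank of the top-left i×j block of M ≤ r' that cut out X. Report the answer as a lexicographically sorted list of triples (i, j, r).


Propagating the 21 rank bounds to every northwest block:

  R[1]: 0 | 0 | 0 | 0 | 1 | 1
  R[2]: 0 | 0 | 0 | 0 | 1 | 2
  R[3]: 0 | 0 | 1 | 1 | 2 | 3
  R[4]: 0 | 0 | 1 | 2 | 3 | 4
  R[5]: 1 | 1 | 2 | 3 | 4 | 5
  R[6]: 1 | 2 | 3 | 4 | 5 | 6

reading off 1-entries of Δ²R: w = (5, 6, 3, 4, 1, 2).

ℓ(w)=12; the 2 essential cells (i,j,r):

[(2, 4, 0), (4, 2, 0)]
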